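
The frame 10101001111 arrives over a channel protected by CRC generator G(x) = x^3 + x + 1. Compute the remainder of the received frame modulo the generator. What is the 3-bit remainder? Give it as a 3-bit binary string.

Modulo-2 division of 10101001111 by 1011:
  pos 0: 1010 XOR 1011 = 0001
  pos 3: 1100 XOR 1011 = 0111
  pos 4: 1111 XOR 1011 = 0100
  pos 5: 1001 XOR 1011 = 0010
  pos 7: 1011 XOR 1011 = 0000
Remainder = 000 (zero — the frame passes the CRC check).

000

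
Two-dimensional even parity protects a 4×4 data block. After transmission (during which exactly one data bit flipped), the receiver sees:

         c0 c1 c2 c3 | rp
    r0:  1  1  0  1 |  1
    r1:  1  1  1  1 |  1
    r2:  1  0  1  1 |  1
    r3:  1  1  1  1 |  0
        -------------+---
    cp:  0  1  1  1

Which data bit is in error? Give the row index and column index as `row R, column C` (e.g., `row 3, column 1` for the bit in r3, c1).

row 1, column 3

Recompute each row's even parity and compare to rp:
  r0: data parity 1, sent rp 1 → ok
  r1: data parity 0, sent rp 1 → mismatch
  r2: data parity 1, sent rp 1 → ok
  r3: data parity 0, sent rp 0 → ok
Recompute each column's even parity and compare to cp:
  c0: data parity 0, sent cp 0 → ok
  c1: data parity 1, sent cp 1 → ok
  c2: data parity 1, sent cp 1 → ok
  c3: data parity 0, sent cp 1 → mismatch
Exactly one row (r1) and one column (c3) fail → the flipped bit is at their intersection.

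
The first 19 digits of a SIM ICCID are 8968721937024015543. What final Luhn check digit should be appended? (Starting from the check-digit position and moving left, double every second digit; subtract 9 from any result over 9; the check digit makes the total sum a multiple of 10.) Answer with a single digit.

Partial digits right→left: 3 4 5 5 1 0 4 2 0 7 3 9 1 2 7 8 6 9 8
Double every second digit counting from the check-digit position (so the 1st, 3rd, 5th, ... of the partial from the right).
  doubled (with −9 where >9): 6 1 2 8 0 6 2 5 3 7 → sum 40
  kept as-is: 4 5 0 2 7 9 2 8 9 → sum 46
Total = 40 + 46 = 86.
Check digit = (10 − (86 mod 10)) mod 10 = 4.

4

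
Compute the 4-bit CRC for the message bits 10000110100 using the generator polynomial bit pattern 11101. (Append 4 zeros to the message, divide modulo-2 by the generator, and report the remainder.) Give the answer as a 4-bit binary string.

Append 4 zeros: 100001101000000. Divide by 11101 (XOR where the leading bit is 1):
  pos 0: 10000 XOR 11101 = 01101
  pos 1: 11011 XOR 11101 = 00110
  pos 3: 11010 XOR 11101 = 00111
  pos 5: 11110 XOR 11101 = 00011
  pos 8: 11000 XOR 11101 = 00101
  pos 10: 10100 XOR 11101 = 01001
Remainder (last 4 bits) = 1001. This is the CRC / FCS.

1001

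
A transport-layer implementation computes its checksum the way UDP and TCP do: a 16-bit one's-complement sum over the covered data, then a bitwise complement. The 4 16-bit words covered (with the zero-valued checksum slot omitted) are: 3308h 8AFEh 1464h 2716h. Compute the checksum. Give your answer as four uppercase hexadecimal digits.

067F

One's-complement addition (fold any carry out of bit 15 back into bit 0):
  0x3308 + 0x8AFE = 0x0BE06
  0xBE06 + 0x1464 = 0x0D26A
  0xD26A + 0x2716 = 0x0F980
One's-complement sum = 0xF980.
Checksum = ~0xF980 & 0xFFFF = 0x067F.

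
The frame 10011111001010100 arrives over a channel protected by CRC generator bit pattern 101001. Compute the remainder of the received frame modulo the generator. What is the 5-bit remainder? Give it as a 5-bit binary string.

00000

Modulo-2 division of 10011111001010100 by 101001:
  pos 0: 100111 XOR 101001 = 001110
  pos 2: 111011 XOR 101001 = 010010
  pos 3: 100100 XOR 101001 = 001101
  pos 5: 110101 XOR 101001 = 011100
  pos 6: 111000 XOR 101001 = 010001
  pos 7: 100011 XOR 101001 = 001010
  pos 9: 101001 XOR 101001 = 000000
Remainder = 00000 (zero — the frame passes the CRC check).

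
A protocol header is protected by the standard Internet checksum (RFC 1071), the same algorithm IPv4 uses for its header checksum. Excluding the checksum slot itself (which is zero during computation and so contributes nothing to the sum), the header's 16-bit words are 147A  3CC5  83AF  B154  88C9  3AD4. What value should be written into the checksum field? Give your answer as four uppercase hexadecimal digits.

One's-complement addition (fold any carry out of bit 15 back into bit 0):
  0x147A + 0x3CC5 = 0x0513F
  0x513F + 0x83AF = 0x0D4EE
  0xD4EE + 0xB154 = 0x18642 → wrap carry → 0x8643
  0x8643 + 0x88C9 = 0x10F0C → wrap carry → 0x0F0D
  0x0F0D + 0x3AD4 = 0x049E1
One's-complement sum = 0x49E1.
Checksum = ~0x49E1 & 0xFFFF = 0xB61E.

B61E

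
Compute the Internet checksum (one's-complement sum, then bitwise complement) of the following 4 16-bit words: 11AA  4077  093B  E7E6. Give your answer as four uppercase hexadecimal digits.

One's-complement addition (fold any carry out of bit 15 back into bit 0):
  0x11AA + 0x4077 = 0x05221
  0x5221 + 0x093B = 0x05B5C
  0x5B5C + 0xE7E6 = 0x14342 → wrap carry → 0x4343
One's-complement sum = 0x4343.
Checksum = ~0x4343 & 0xFFFF = 0xBCBC.

BCBC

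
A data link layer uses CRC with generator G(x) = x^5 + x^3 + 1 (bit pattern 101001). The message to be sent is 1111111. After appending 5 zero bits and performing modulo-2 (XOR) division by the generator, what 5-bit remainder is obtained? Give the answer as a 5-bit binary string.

01101

Append 5 zeros: 111111100000. Divide by 101001 (XOR where the leading bit is 1):
  pos 0: 111111 XOR 101001 = 010110
  pos 1: 101101 XOR 101001 = 000100
  pos 4: 100000 XOR 101001 = 001001
  pos 6: 100100 XOR 101001 = 001101
Remainder (last 5 bits) = 01101. This is the CRC / FCS.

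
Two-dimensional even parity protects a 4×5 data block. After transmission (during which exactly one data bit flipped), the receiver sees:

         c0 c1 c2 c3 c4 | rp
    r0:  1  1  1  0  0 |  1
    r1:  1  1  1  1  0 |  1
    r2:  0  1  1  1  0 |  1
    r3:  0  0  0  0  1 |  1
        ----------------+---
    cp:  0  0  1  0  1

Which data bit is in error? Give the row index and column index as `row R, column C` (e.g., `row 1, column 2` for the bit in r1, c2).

row 1, column 1

Recompute each row's even parity and compare to rp:
  r0: data parity 1, sent rp 1 → ok
  r1: data parity 0, sent rp 1 → mismatch
  r2: data parity 1, sent rp 1 → ok
  r3: data parity 1, sent rp 1 → ok
Recompute each column's even parity and compare to cp:
  c0: data parity 0, sent cp 0 → ok
  c1: data parity 1, sent cp 0 → mismatch
  c2: data parity 1, sent cp 1 → ok
  c3: data parity 0, sent cp 0 → ok
  c4: data parity 1, sent cp 1 → ok
Exactly one row (r1) and one column (c1) fail → the flipped bit is at their intersection.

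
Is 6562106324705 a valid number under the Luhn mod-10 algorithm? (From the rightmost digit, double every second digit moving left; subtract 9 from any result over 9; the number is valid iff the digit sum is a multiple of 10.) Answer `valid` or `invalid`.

invalid

From the right, keep odd positions and double even positions (subtract 9 from any doubled value over 9):
  doubled (positions 2,4,...): 0 8 6 0 4 1 → sum 19
  kept (positions 1,3,...): 5 7 2 6 1 6 6 → sum 33
Total = 52.
52 mod 10 = 2, so the number is invalid.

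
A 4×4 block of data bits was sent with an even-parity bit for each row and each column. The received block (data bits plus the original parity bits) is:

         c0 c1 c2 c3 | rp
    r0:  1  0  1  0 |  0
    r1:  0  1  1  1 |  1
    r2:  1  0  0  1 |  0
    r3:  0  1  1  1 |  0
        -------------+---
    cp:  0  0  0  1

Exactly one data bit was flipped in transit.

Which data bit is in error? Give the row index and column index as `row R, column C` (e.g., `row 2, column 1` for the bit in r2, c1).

row 3, column 2

Recompute each row's even parity and compare to rp:
  r0: data parity 0, sent rp 0 → ok
  r1: data parity 1, sent rp 1 → ok
  r2: data parity 0, sent rp 0 → ok
  r3: data parity 1, sent rp 0 → mismatch
Recompute each column's even parity and compare to cp:
  c0: data parity 0, sent cp 0 → ok
  c1: data parity 0, sent cp 0 → ok
  c2: data parity 1, sent cp 0 → mismatch
  c3: data parity 1, sent cp 1 → ok
Exactly one row (r3) and one column (c2) fail → the flipped bit is at their intersection.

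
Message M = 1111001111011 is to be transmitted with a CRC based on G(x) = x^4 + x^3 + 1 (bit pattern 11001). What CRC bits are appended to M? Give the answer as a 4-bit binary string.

Append 4 zeros: 11110011110110000. Divide by 11001 (XOR where the leading bit is 1):
  pos 0: 11110 XOR 11001 = 00111
  pos 2: 11101 XOR 11001 = 00100
  pos 4: 10011 XOR 11001 = 01010
  pos 5: 10101 XOR 11001 = 01100
  pos 6: 11000 XOR 11001 = 00001
  pos 10: 11100 XOR 11001 = 00101
  pos 12: 10100 XOR 11001 = 01101
Remainder (last 4 bits) = 1101. This is the CRC / FCS.

1101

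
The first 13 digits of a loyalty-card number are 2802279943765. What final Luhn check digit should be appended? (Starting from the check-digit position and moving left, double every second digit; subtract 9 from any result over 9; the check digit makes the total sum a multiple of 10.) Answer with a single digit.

Partial digits right→left: 5 6 7 3 4 9 9 7 2 2 0 8 2
Double every second digit counting from the check-digit position (so the 1st, 3rd, 5th, ... of the partial from the right).
  doubled (with −9 where >9): 1 5 8 9 4 0 4 → sum 31
  kept as-is: 6 3 9 7 2 8 → sum 35
Total = 31 + 35 = 66.
Check digit = (10 − (66 mod 10)) mod 10 = 4.

4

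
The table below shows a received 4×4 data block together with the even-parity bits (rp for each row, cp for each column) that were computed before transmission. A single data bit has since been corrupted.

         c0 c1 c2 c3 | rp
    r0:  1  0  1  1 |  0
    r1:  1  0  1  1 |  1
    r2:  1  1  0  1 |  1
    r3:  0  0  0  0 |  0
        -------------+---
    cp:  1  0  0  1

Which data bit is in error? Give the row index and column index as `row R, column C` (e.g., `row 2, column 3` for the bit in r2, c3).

row 0, column 1

Recompute each row's even parity and compare to rp:
  r0: data parity 1, sent rp 0 → mismatch
  r1: data parity 1, sent rp 1 → ok
  r2: data parity 1, sent rp 1 → ok
  r3: data parity 0, sent rp 0 → ok
Recompute each column's even parity and compare to cp:
  c0: data parity 1, sent cp 1 → ok
  c1: data parity 1, sent cp 0 → mismatch
  c2: data parity 0, sent cp 0 → ok
  c3: data parity 1, sent cp 1 → ok
Exactly one row (r0) and one column (c1) fail → the flipped bit is at their intersection.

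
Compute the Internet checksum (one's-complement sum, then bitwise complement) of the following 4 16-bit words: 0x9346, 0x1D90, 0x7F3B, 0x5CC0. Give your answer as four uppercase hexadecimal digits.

732D

One's-complement addition (fold any carry out of bit 15 back into bit 0):
  0x9346 + 0x1D90 = 0x0B0D6
  0xB0D6 + 0x7F3B = 0x13011 → wrap carry → 0x3012
  0x3012 + 0x5CC0 = 0x08CD2
One's-complement sum = 0x8CD2.
Checksum = ~0x8CD2 & 0xFFFF = 0x732D.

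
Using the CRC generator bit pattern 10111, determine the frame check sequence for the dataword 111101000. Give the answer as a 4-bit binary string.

Append 4 zeros: 1111010000000. Divide by 10111 (XOR where the leading bit is 1):
  pos 0: 11110 XOR 10111 = 01001
  pos 1: 10011 XOR 10111 = 00100
  pos 3: 10000 XOR 10111 = 00111
  pos 5: 11100 XOR 10111 = 01011
  pos 6: 10110 XOR 10111 = 00001
Remainder (last 4 bits) = 0100. This is the CRC / FCS.

0100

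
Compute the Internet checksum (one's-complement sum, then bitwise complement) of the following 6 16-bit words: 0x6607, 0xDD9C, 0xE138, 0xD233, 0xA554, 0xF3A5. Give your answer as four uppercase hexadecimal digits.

One's-complement addition (fold any carry out of bit 15 back into bit 0):
  0x6607 + 0xDD9C = 0x143A3 → wrap carry → 0x43A4
  0x43A4 + 0xE138 = 0x124DC → wrap carry → 0x24DD
  0x24DD + 0xD233 = 0x0F710
  0xF710 + 0xA554 = 0x19C64 → wrap carry → 0x9C65
  0x9C65 + 0xF3A5 = 0x1900A → wrap carry → 0x900B
One's-complement sum = 0x900B.
Checksum = ~0x900B & 0xFFFF = 0x6FF4.

6FF4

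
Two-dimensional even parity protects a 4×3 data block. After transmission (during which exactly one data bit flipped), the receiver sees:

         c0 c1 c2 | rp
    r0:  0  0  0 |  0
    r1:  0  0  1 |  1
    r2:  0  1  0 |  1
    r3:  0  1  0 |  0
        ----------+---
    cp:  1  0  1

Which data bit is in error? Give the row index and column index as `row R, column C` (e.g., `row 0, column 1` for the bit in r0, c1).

row 3, column 0

Recompute each row's even parity and compare to rp:
  r0: data parity 0, sent rp 0 → ok
  r1: data parity 1, sent rp 1 → ok
  r2: data parity 1, sent rp 1 → ok
  r3: data parity 1, sent rp 0 → mismatch
Recompute each column's even parity and compare to cp:
  c0: data parity 0, sent cp 1 → mismatch
  c1: data parity 0, sent cp 0 → ok
  c2: data parity 1, sent cp 1 → ok
Exactly one row (r3) and one column (c0) fail → the flipped bit is at their intersection.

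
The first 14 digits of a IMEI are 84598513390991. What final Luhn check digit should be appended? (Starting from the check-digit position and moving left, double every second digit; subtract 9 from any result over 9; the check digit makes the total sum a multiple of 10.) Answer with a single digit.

2

Partial digits right→left: 1 9 9 0 9 3 3 1 5 8 9 5 4 8
Double every second digit counting from the check-digit position (so the 1st, 3rd, 5th, ... of the partial from the right).
  doubled (with −9 where >9): 2 9 9 6 1 9 8 → sum 44
  kept as-is: 9 0 3 1 8 5 8 → sum 34
Total = 44 + 34 = 78.
Check digit = (10 − (78 mod 10)) mod 10 = 2.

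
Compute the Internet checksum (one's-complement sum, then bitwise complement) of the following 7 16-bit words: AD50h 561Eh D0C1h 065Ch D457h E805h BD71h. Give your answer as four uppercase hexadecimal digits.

ABA3

One's-complement addition (fold any carry out of bit 15 back into bit 0):
  0xAD50 + 0x561E = 0x1036E → wrap carry → 0x036F
  0x036F + 0xD0C1 = 0x0D430
  0xD430 + 0x065C = 0x0DA8C
  0xDA8C + 0xD457 = 0x1AEE3 → wrap carry → 0xAEE4
  0xAEE4 + 0xE805 = 0x196E9 → wrap carry → 0x96EA
  0x96EA + 0xBD71 = 0x1545B → wrap carry → 0x545C
One's-complement sum = 0x545C.
Checksum = ~0x545C & 0xFFFF = 0xABA3.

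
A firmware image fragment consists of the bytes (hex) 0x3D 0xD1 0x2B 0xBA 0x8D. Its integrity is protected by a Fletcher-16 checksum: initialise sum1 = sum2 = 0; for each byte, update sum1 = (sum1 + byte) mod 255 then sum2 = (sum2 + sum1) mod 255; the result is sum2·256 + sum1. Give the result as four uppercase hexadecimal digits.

Running sums (mod 255):
  after byte 0 (0x3D): sum1=61, sum2=61
  after byte 1 (0xD1): sum1=15, sum2=76
  after byte 2 (0x2B): sum1=58, sum2=134
  after byte 3 (0xBA): sum1=244, sum2=123
  after byte 4 (0x8D): sum1=130, sum2=253
Checksum = sum2·256 + sum1 = 253·256 + 130 = 64898 = 0xFD82.

FD82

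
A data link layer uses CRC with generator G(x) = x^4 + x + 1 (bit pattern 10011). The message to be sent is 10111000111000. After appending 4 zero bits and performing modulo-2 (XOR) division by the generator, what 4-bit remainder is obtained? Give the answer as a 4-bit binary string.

Append 4 zeros: 101110001110000000. Divide by 10011 (XOR where the leading bit is 1):
  pos 0: 10111 XOR 10011 = 00100
  pos 2: 10000 XOR 10011 = 00011
  pos 5: 11011 XOR 10011 = 01000
  pos 6: 10001 XOR 10011 = 00010
  pos 9: 10000 XOR 10011 = 00011
  pos 12: 11000 XOR 10011 = 01011
  pos 13: 10110 XOR 10011 = 00101
Remainder (last 4 bits) = 0101. This is the CRC / FCS.

0101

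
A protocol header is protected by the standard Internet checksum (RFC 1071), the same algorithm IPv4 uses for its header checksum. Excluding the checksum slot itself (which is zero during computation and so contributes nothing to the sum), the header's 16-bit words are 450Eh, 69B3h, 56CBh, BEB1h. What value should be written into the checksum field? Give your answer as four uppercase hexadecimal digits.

One's-complement addition (fold any carry out of bit 15 back into bit 0):
  0x450E + 0x69B3 = 0x0AEC1
  0xAEC1 + 0x56CB = 0x1058C → wrap carry → 0x058D
  0x058D + 0xBEB1 = 0x0C43E
One's-complement sum = 0xC43E.
Checksum = ~0xC43E & 0xFFFF = 0x3BC1.

3BC1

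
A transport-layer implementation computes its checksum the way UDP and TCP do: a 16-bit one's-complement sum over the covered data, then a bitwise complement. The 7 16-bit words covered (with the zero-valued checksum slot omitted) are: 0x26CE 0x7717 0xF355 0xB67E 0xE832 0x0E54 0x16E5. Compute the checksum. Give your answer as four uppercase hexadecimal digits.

AAD9

One's-complement addition (fold any carry out of bit 15 back into bit 0):
  0x26CE + 0x7717 = 0x09DE5
  0x9DE5 + 0xF355 = 0x1913A → wrap carry → 0x913B
  0x913B + 0xB67E = 0x147B9 → wrap carry → 0x47BA
  0x47BA + 0xE832 = 0x12FEC → wrap carry → 0x2FED
  0x2FED + 0x0E54 = 0x03E41
  0x3E41 + 0x16E5 = 0x05526
One's-complement sum = 0x5526.
Checksum = ~0x5526 & 0xFFFF = 0xAAD9.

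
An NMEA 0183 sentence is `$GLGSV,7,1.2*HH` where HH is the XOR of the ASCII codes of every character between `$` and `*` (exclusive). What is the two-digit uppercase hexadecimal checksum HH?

53

XOR the ASCII codes of the payload characters:
  'G' = 0x47 → acc = 0x47
  'L' = 0x4C → acc = 0x0B
  'G' = 0x47 → acc = 0x4C
  'S' = 0x53 → acc = 0x1F
  'V' = 0x56 → acc = 0x49
  ',' = 0x2C → acc = 0x65
  '7' = 0x37 → acc = 0x52
  ',' = 0x2C → acc = 0x7E
  '1' = 0x31 → acc = 0x4F
  '.' = 0x2E → acc = 0x61
  '2' = 0x32 → acc = 0x53
Checksum = 0x53.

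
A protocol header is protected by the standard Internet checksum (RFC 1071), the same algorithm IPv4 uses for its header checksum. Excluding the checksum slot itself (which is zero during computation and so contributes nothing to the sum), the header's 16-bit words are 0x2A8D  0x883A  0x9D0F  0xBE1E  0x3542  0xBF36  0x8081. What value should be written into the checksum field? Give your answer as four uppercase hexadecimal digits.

One's-complement addition (fold any carry out of bit 15 back into bit 0):
  0x2A8D + 0x883A = 0x0B2C7
  0xB2C7 + 0x9D0F = 0x14FD6 → wrap carry → 0x4FD7
  0x4FD7 + 0xBE1E = 0x10DF5 → wrap carry → 0x0DF6
  0x0DF6 + 0x3542 = 0x04338
  0x4338 + 0xBF36 = 0x1026E → wrap carry → 0x026F
  0x026F + 0x8081 = 0x082F0
One's-complement sum = 0x82F0.
Checksum = ~0x82F0 & 0xFFFF = 0x7D0F.

7D0F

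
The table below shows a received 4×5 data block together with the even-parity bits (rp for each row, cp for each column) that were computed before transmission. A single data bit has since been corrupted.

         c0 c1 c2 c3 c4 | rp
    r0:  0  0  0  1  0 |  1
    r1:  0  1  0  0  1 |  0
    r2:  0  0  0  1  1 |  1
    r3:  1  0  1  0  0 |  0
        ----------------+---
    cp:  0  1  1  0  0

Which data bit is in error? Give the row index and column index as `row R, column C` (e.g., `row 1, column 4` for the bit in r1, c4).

row 2, column 0

Recompute each row's even parity and compare to rp:
  r0: data parity 1, sent rp 1 → ok
  r1: data parity 0, sent rp 0 → ok
  r2: data parity 0, sent rp 1 → mismatch
  r3: data parity 0, sent rp 0 → ok
Recompute each column's even parity and compare to cp:
  c0: data parity 1, sent cp 0 → mismatch
  c1: data parity 1, sent cp 1 → ok
  c2: data parity 1, sent cp 1 → ok
  c3: data parity 0, sent cp 0 → ok
  c4: data parity 0, sent cp 0 → ok
Exactly one row (r2) and one column (c0) fail → the flipped bit is at their intersection.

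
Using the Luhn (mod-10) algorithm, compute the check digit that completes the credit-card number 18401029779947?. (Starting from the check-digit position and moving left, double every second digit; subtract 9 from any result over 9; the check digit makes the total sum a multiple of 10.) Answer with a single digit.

7

Partial digits right→left: 7 4 9 9 7 7 9 2 0 1 0 4 8 1
Double every second digit counting from the check-digit position (so the 1st, 3rd, 5th, ... of the partial from the right).
  doubled (with −9 where >9): 5 9 5 9 0 0 7 → sum 35
  kept as-is: 4 9 7 2 1 4 1 → sum 28
Total = 35 + 28 = 63.
Check digit = (10 − (63 mod 10)) mod 10 = 7.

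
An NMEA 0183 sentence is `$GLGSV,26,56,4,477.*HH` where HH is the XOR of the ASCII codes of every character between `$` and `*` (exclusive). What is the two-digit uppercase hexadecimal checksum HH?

60

XOR the ASCII codes of the payload characters:
  'G' = 0x47 → acc = 0x47
  'L' = 0x4C → acc = 0x0B
  'G' = 0x47 → acc = 0x4C
  'S' = 0x53 → acc = 0x1F
  'V' = 0x56 → acc = 0x49
  ',' = 0x2C → acc = 0x65
  '2' = 0x32 → acc = 0x57
  '6' = 0x36 → acc = 0x61
  ',' = 0x2C → acc = 0x4D
  '5' = 0x35 → acc = 0x78
  '6' = 0x36 → acc = 0x4E
  ',' = 0x2C → acc = 0x62
  '4' = 0x34 → acc = 0x56
  ',' = 0x2C → acc = 0x7A
  '4' = 0x34 → acc = 0x4E
  '7' = 0x37 → acc = 0x79
  '7' = 0x37 → acc = 0x4E
  '.' = 0x2E → acc = 0x60
Checksum = 0x60.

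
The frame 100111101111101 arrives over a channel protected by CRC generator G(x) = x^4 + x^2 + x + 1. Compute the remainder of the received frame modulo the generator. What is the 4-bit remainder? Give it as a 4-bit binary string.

0111

Modulo-2 division of 100111101111101 by 10111:
  pos 0: 10011 XOR 10111 = 00100
  pos 2: 10011 XOR 10111 = 00100
  pos 4: 10001 XOR 10111 = 00110
  pos 6: 11011 XOR 10111 = 01100
  pos 7: 11001 XOR 10111 = 01110
  pos 8: 11101 XOR 10111 = 01010
  pos 9: 10100 XOR 10111 = 00011
Remainder = 0111 (nonzero — an error is detected).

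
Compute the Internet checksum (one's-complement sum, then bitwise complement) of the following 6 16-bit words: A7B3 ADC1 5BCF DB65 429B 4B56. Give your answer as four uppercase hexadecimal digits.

One's-complement addition (fold any carry out of bit 15 back into bit 0):
  0xA7B3 + 0xADC1 = 0x15574 → wrap carry → 0x5575
  0x5575 + 0x5BCF = 0x0B144
  0xB144 + 0xDB65 = 0x18CA9 → wrap carry → 0x8CAA
  0x8CAA + 0x429B = 0x0CF45
  0xCF45 + 0x4B56 = 0x11A9B → wrap carry → 0x1A9C
One's-complement sum = 0x1A9C.
Checksum = ~0x1A9C & 0xFFFF = 0xE563.

E563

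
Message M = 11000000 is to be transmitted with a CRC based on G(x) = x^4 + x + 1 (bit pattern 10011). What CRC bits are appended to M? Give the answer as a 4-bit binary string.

Append 4 zeros: 110000000000. Divide by 10011 (XOR where the leading bit is 1):
  pos 0: 11000 XOR 10011 = 01011
  pos 1: 10110 XOR 10011 = 00101
  pos 3: 10100 XOR 10011 = 00111
  pos 5: 11100 XOR 10011 = 01111
  pos 6: 11110 XOR 10011 = 01101
  pos 7: 11010 XOR 10011 = 01001
Remainder (last 4 bits) = 1001. This is the CRC / FCS.

1001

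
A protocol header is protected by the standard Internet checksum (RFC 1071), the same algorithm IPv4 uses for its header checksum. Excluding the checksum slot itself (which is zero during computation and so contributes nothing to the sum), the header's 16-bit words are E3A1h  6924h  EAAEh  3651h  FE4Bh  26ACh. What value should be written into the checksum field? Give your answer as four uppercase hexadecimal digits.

One's-complement addition (fold any carry out of bit 15 back into bit 0):
  0xE3A1 + 0x6924 = 0x14CC5 → wrap carry → 0x4CC6
  0x4CC6 + 0xEAAE = 0x13774 → wrap carry → 0x3775
  0x3775 + 0x3651 = 0x06DC6
  0x6DC6 + 0xFE4B = 0x16C11 → wrap carry → 0x6C12
  0x6C12 + 0x26AC = 0x092BE
One's-complement sum = 0x92BE.
Checksum = ~0x92BE & 0xFFFF = 0x6D41.

6D41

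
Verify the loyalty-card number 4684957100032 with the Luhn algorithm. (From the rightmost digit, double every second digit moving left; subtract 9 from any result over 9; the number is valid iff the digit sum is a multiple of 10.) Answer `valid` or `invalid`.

valid

From the right, keep odd positions and double even positions (subtract 9 from any doubled value over 9):
  doubled (positions 2,4,...): 6 0 2 1 8 3 → sum 20
  kept (positions 1,3,...): 2 0 0 7 9 8 4 → sum 30
Total = 50.
50 mod 10 = 0, so the number is valid.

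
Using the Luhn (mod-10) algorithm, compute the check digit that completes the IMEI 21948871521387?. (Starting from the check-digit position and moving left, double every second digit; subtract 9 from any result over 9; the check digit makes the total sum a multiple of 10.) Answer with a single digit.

Partial digits right→left: 7 8 3 1 2 5 1 7 8 8 4 9 1 2
Double every second digit counting from the check-digit position (so the 1st, 3rd, 5th, ... of the partial from the right).
  doubled (with −9 where >9): 5 6 4 2 7 8 2 → sum 34
  kept as-is: 8 1 5 7 8 9 2 → sum 40
Total = 34 + 40 = 74.
Check digit = (10 − (74 mod 10)) mod 10 = 6.

6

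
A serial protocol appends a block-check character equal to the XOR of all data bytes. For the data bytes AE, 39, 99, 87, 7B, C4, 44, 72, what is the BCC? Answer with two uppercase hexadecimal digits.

00

XOR the bytes together:
  start with 0xAE
  0xAE ⊕ 0x39 = 0x97
  0x97 ⊕ 0x99 = 0x0E
  0x0E ⊕ 0x87 = 0x89
  0x89 ⊕ 0x7B = 0xF2
  0xF2 ⊕ 0xC4 = 0x36
  0x36 ⊕ 0x44 = 0x72
  0x72 ⊕ 0x72 = 0x00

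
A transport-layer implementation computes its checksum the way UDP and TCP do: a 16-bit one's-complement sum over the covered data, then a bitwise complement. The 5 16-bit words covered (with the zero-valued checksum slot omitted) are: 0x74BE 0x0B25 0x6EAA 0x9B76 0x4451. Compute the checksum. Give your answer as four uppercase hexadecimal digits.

31AA

One's-complement addition (fold any carry out of bit 15 back into bit 0):
  0x74BE + 0x0B25 = 0x07FE3
  0x7FE3 + 0x6EAA = 0x0EE8D
  0xEE8D + 0x9B76 = 0x18A03 → wrap carry → 0x8A04
  0x8A04 + 0x4451 = 0x0CE55
One's-complement sum = 0xCE55.
Checksum = ~0xCE55 & 0xFFFF = 0x31AA.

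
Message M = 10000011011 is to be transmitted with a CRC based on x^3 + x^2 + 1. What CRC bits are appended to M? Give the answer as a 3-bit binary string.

Append 3 zeros: 10000011011000. Divide by 1101 (XOR where the leading bit is 1):
  pos 0: 1000 XOR 1101 = 0101
  pos 1: 1010 XOR 1101 = 0111
  pos 2: 1110 XOR 1101 = 0011
  pos 4: 1111 XOR 1101 = 0010
  pos 6: 1001 XOR 1101 = 0100
  pos 7: 1001 XOR 1101 = 0100
  pos 8: 1000 XOR 1101 = 0101
  pos 9: 1010 XOR 1101 = 0111
  pos 10: 1110 XOR 1101 = 0011
Remainder (last 3 bits) = 011. This is the CRC / FCS.

011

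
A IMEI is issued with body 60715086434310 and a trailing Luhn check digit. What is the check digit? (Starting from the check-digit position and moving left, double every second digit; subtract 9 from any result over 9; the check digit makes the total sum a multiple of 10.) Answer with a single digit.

8

Partial digits right→left: 0 1 3 4 3 4 6 8 0 5 1 7 0 6
Double every second digit counting from the check-digit position (so the 1st, 3rd, 5th, ... of the partial from the right).
  doubled (with −9 where >9): 0 6 6 3 0 2 0 → sum 17
  kept as-is: 1 4 4 8 5 7 6 → sum 35
Total = 17 + 35 = 52.
Check digit = (10 − (52 mod 10)) mod 10 = 8.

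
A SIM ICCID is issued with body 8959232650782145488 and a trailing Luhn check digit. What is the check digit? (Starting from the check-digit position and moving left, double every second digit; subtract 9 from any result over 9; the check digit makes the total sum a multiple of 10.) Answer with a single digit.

2

Partial digits right→left: 8 8 4 5 4 1 2 8 7 0 5 6 2 3 2 9 5 9 8
Double every second digit counting from the check-digit position (so the 1st, 3rd, 5th, ... of the partial from the right).
  doubled (with −9 where >9): 7 8 8 4 5 1 4 4 1 7 → sum 49
  kept as-is: 8 5 1 8 0 6 3 9 9 → sum 49
Total = 49 + 49 = 98.
Check digit = (10 − (98 mod 10)) mod 10 = 2.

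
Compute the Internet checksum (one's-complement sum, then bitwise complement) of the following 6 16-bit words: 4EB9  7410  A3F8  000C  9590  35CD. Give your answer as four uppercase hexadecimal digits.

CDD3

One's-complement addition (fold any carry out of bit 15 back into bit 0):
  0x4EB9 + 0x7410 = 0x0C2C9
  0xC2C9 + 0xA3F8 = 0x166C1 → wrap carry → 0x66C2
  0x66C2 + 0x000C = 0x066CE
  0x66CE + 0x9590 = 0x0FC5E
  0xFC5E + 0x35CD = 0x1322B → wrap carry → 0x322C
One's-complement sum = 0x322C.
Checksum = ~0x322C & 0xFFFF = 0xCDD3.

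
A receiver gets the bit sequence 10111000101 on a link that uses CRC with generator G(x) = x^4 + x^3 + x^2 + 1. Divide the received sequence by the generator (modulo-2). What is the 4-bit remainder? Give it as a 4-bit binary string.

Modulo-2 division of 10111000101 by 11101:
  pos 0: 10111 XOR 11101 = 01010
  pos 1: 10100 XOR 11101 = 01001
  pos 2: 10010 XOR 11101 = 01111
  pos 3: 11110 XOR 11101 = 00011
  pos 6: 11101 XOR 11101 = 00000
Remainder = 0000 (zero — the frame passes the CRC check).

0000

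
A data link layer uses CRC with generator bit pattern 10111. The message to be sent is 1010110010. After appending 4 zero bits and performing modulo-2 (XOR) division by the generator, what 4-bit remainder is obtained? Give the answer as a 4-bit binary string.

0100

Append 4 zeros: 10101100100000. Divide by 10111 (XOR where the leading bit is 1):
  pos 0: 10101 XOR 10111 = 00010
  pos 3: 10100 XOR 10111 = 00011
  pos 6: 11100 XOR 10111 = 01011
  pos 7: 10110 XOR 10111 = 00001
Remainder (last 4 bits) = 0100. This is the CRC / FCS.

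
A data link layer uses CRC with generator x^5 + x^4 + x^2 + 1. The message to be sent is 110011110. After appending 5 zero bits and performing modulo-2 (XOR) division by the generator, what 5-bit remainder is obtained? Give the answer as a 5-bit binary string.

01010

Append 5 zeros: 11001111000000. Divide by 110101 (XOR where the leading bit is 1):
  pos 0: 110011 XOR 110101 = 000110
  pos 3: 110110 XOR 110101 = 000011
  pos 7: 110000 XOR 110101 = 000101
Remainder (last 5 bits) = 01010. This is the CRC / FCS.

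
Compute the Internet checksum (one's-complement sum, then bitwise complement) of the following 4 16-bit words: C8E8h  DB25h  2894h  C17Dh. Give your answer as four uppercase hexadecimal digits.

One's-complement addition (fold any carry out of bit 15 back into bit 0):
  0xC8E8 + 0xDB25 = 0x1A40D → wrap carry → 0xA40E
  0xA40E + 0x2894 = 0x0CCA2
  0xCCA2 + 0xC17D = 0x18E1F → wrap carry → 0x8E20
One's-complement sum = 0x8E20.
Checksum = ~0x8E20 & 0xFFFF = 0x71DF.

71DF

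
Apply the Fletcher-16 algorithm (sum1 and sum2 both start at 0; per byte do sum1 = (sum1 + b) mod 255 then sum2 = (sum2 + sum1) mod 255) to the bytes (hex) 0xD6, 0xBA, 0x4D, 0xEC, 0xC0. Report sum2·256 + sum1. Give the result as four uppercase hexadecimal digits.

9F8C

Running sums (mod 255):
  after byte 0 (0xD6): sum1=214, sum2=214
  after byte 1 (0xBA): sum1=145, sum2=104
  after byte 2 (0x4D): sum1=222, sum2=71
  after byte 3 (0xEC): sum1=203, sum2=19
  after byte 4 (0xC0): sum1=140, sum2=159
Checksum = sum2·256 + sum1 = 159·256 + 140 = 40844 = 0x9F8C.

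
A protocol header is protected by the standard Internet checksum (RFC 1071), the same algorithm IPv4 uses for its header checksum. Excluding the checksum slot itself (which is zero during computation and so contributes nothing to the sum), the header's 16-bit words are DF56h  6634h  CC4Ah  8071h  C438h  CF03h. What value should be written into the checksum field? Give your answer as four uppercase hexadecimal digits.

DA7B

One's-complement addition (fold any carry out of bit 15 back into bit 0):
  0xDF56 + 0x6634 = 0x1458A → wrap carry → 0x458B
  0x458B + 0xCC4A = 0x111D5 → wrap carry → 0x11D6
  0x11D6 + 0x8071 = 0x09247
  0x9247 + 0xC438 = 0x1567F → wrap carry → 0x5680
  0x5680 + 0xCF03 = 0x12583 → wrap carry → 0x2584
One's-complement sum = 0x2584.
Checksum = ~0x2584 & 0xFFFF = 0xDA7B.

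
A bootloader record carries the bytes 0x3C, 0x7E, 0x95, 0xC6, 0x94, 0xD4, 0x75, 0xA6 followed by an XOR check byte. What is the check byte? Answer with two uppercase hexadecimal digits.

XOR the bytes together:
  start with 0x3C
  0x3C ⊕ 0x7E = 0x42
  0x42 ⊕ 0x95 = 0xD7
  0xD7 ⊕ 0xC6 = 0x11
  0x11 ⊕ 0x94 = 0x85
  0x85 ⊕ 0xD4 = 0x51
  0x51 ⊕ 0x75 = 0x24
  0x24 ⊕ 0xA6 = 0x82

82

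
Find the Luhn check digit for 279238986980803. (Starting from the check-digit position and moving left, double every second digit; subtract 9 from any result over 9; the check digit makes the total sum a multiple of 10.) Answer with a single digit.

Partial digits right→left: 3 0 8 0 8 9 6 8 9 8 3 2 9 7 2
Double every second digit counting from the check-digit position (so the 1st, 3rd, 5th, ... of the partial from the right).
  doubled (with −9 where >9): 6 7 7 3 9 6 9 4 → sum 51
  kept as-is: 0 0 9 8 8 2 7 → sum 34
Total = 51 + 34 = 85.
Check digit = (10 − (85 mod 10)) mod 10 = 5.

5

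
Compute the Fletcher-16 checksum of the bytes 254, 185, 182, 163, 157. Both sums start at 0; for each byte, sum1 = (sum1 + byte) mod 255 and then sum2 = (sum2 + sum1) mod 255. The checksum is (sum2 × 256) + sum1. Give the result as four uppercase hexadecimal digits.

Running sums (mod 255):
  after byte 0 (254): sum1=254, sum2=254
  after byte 1 (185): sum1=184, sum2=183
  after byte 2 (182): sum1=111, sum2=39
  after byte 3 (163): sum1=19, sum2=58
  after byte 4 (157): sum1=176, sum2=234
Checksum = sum2·256 + sum1 = 234·256 + 176 = 60080 = 0xEAB0.

EAB0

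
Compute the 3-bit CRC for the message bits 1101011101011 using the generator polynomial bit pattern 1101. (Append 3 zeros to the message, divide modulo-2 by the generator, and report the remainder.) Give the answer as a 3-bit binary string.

111

Append 3 zeros: 1101011101011000. Divide by 1101 (XOR where the leading bit is 1):
  pos 0: 1101 XOR 1101 = 0000
  pos 5: 1110 XOR 1101 = 0011
  pos 7: 1110 XOR 1101 = 0011
  pos 9: 1111 XOR 1101 = 0010
  pos 11: 1000 XOR 1101 = 0101
  pos 12: 1010 XOR 1101 = 0111
Remainder (last 3 bits) = 111. This is the CRC / FCS.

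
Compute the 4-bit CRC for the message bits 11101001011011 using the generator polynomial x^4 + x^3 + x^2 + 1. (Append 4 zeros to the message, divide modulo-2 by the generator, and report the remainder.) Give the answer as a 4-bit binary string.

0001

Append 4 zeros: 111010010110110000. Divide by 11101 (XOR where the leading bit is 1):
  pos 0: 11101 XOR 11101 = 00000
  pos 7: 10110 XOR 11101 = 01011
  pos 8: 10111 XOR 11101 = 01010
  pos 9: 10101 XOR 11101 = 01000
  pos 10: 10000 XOR 11101 = 01101
  pos 11: 11010 XOR 11101 = 00111
  pos 13: 11100 XOR 11101 = 00001
Remainder (last 4 bits) = 0001. This is the CRC / FCS.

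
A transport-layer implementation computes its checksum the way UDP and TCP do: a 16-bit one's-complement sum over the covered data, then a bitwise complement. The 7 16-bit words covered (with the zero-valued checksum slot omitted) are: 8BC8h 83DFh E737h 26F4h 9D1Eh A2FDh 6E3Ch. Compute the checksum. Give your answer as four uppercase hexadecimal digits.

33D3

One's-complement addition (fold any carry out of bit 15 back into bit 0):
  0x8BC8 + 0x83DF = 0x10FA7 → wrap carry → 0x0FA8
  0x0FA8 + 0xE737 = 0x0F6DF
  0xF6DF + 0x26F4 = 0x11DD3 → wrap carry → 0x1DD4
  0x1DD4 + 0x9D1E = 0x0BAF2
  0xBAF2 + 0xA2FD = 0x15DEF → wrap carry → 0x5DF0
  0x5DF0 + 0x6E3C = 0x0CC2C
One's-complement sum = 0xCC2C.
Checksum = ~0xCC2C & 0xFFFF = 0x33D3.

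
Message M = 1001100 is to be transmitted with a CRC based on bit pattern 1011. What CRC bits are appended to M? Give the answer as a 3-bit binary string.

110

Append 3 zeros: 1001100000. Divide by 1011 (XOR where the leading bit is 1):
  pos 0: 1001 XOR 1011 = 0010
  pos 2: 1010 XOR 1011 = 0001
  pos 5: 1000 XOR 1011 = 0011
Remainder (last 3 bits) = 110. This is the CRC / FCS.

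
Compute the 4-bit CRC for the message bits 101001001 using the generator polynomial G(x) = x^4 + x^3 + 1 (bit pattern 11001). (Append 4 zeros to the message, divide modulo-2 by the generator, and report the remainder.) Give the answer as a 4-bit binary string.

Append 4 zeros: 1010010010000. Divide by 11001 (XOR where the leading bit is 1):
  pos 0: 10100 XOR 11001 = 01101
  pos 1: 11011 XOR 11001 = 00010
  pos 4: 10001 XOR 11001 = 01000
  pos 5: 10000 XOR 11001 = 01001
  pos 6: 10010 XOR 11001 = 01011
  pos 7: 10110 XOR 11001 = 01111
  pos 8: 11110 XOR 11001 = 00111
Remainder (last 4 bits) = 0111. This is the CRC / FCS.

0111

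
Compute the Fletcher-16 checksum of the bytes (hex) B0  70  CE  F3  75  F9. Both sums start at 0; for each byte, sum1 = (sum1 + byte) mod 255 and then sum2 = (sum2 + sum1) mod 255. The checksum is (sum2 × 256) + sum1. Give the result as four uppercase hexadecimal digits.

Running sums (mod 255):
  after byte 0 (B0): sum1=176, sum2=176
  after byte 1 (70): sum1=33, sum2=209
  after byte 2 (CE): sum1=239, sum2=193
  after byte 3 (F3): sum1=227, sum2=165
  after byte 4 (75): sum1=89, sum2=254
  after byte 5 (F9): sum1=83, sum2=82
Checksum = sum2·256 + sum1 = 82·256 + 83 = 21075 = 0x5253.

5253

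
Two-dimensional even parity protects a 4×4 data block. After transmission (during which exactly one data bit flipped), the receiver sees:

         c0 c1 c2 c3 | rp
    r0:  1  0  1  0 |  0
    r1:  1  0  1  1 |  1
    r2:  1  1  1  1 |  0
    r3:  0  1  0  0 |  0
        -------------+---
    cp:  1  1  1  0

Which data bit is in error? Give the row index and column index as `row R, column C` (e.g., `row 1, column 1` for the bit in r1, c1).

Recompute each row's even parity and compare to rp:
  r0: data parity 0, sent rp 0 → ok
  r1: data parity 1, sent rp 1 → ok
  r2: data parity 0, sent rp 0 → ok
  r3: data parity 1, sent rp 0 → mismatch
Recompute each column's even parity and compare to cp:
  c0: data parity 1, sent cp 1 → ok
  c1: data parity 0, sent cp 1 → mismatch
  c2: data parity 1, sent cp 1 → ok
  c3: data parity 0, sent cp 0 → ok
Exactly one row (r3) and one column (c1) fail → the flipped bit is at their intersection.

row 3, column 1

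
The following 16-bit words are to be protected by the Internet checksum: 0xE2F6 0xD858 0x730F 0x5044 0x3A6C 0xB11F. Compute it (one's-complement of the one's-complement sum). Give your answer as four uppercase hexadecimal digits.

95D0

One's-complement addition (fold any carry out of bit 15 back into bit 0):
  0xE2F6 + 0xD858 = 0x1BB4E → wrap carry → 0xBB4F
  0xBB4F + 0x730F = 0x12E5E → wrap carry → 0x2E5F
  0x2E5F + 0x5044 = 0x07EA3
  0x7EA3 + 0x3A6C = 0x0B90F
  0xB90F + 0xB11F = 0x16A2E → wrap carry → 0x6A2F
One's-complement sum = 0x6A2F.
Checksum = ~0x6A2F & 0xFFFF = 0x95D0.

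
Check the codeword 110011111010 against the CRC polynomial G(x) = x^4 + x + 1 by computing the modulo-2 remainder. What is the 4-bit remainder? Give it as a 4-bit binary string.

0001

Modulo-2 division of 110011111010 by 10011:
  pos 0: 11001 XOR 10011 = 01010
  pos 1: 10101 XOR 10011 = 00110
  pos 3: 11011 XOR 10011 = 01000
  pos 4: 10001 XOR 10011 = 00010
  pos 7: 10010 XOR 10011 = 00001
Remainder = 0001 (nonzero — an error is detected).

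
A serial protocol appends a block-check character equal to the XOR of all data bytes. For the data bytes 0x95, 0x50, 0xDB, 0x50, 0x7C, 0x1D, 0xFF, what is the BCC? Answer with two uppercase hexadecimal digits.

D0

XOR the bytes together:
  start with 0x95
  0x95 ⊕ 0x50 = 0xC5
  0xC5 ⊕ 0xDB = 0x1E
  0x1E ⊕ 0x50 = 0x4E
  0x4E ⊕ 0x7C = 0x32
  0x32 ⊕ 0x1D = 0x2F
  0x2F ⊕ 0xFF = 0xD0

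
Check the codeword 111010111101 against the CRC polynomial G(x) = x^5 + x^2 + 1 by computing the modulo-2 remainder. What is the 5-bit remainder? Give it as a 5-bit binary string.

00000

Modulo-2 division of 111010111101 by 100101:
  pos 0: 111010 XOR 100101 = 011111
  pos 1: 111111 XOR 100101 = 011010
  pos 2: 110101 XOR 100101 = 010000
  pos 3: 100001 XOR 100101 = 000100
  pos 6: 100101 XOR 100101 = 000000
Remainder = 00000 (zero — the frame passes the CRC check).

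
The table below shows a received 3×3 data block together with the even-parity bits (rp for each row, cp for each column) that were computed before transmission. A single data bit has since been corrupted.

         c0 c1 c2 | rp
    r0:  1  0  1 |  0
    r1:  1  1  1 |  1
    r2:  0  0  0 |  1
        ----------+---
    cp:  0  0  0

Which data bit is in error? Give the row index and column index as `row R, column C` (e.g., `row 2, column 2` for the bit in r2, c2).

Recompute each row's even parity and compare to rp:
  r0: data parity 0, sent rp 0 → ok
  r1: data parity 1, sent rp 1 → ok
  r2: data parity 0, sent rp 1 → mismatch
Recompute each column's even parity and compare to cp:
  c0: data parity 0, sent cp 0 → ok
  c1: data parity 1, sent cp 0 → mismatch
  c2: data parity 0, sent cp 0 → ok
Exactly one row (r2) and one column (c1) fail → the flipped bit is at their intersection.

row 2, column 1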